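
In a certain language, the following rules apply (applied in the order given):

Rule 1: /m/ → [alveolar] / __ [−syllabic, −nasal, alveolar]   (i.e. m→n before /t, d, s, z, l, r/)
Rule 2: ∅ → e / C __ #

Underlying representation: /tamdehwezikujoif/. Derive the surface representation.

tandehwezikujoife

Rule 1 (nasal place assimilation): /m/ precedes the alveolar consonant /d/, so it assimilates in place to [n]. /tamdehwezikujoif/ → tandehwezikujoif.
Rule 2 (final e-epenthesis): the form ends in the consonant /f/, so [e] is inserted word-finally. /tandehwezikujoif/ → tandehwezikujoife.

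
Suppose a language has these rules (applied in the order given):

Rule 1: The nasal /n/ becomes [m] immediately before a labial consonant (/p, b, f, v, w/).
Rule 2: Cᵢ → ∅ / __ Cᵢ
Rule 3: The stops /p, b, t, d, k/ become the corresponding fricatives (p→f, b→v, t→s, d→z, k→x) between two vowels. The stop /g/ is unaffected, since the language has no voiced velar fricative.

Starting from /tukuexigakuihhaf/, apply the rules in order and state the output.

tuxuexigaxuihaf

Rule 1 (nasal place assimilation): no segment meets the environment; /tukuexigakuihhaf/ is unchanged.
Rule 2 (degemination): /hh/ is a geminate; the first /h/ deletes. /tukuexigakuihhaf/ → tukuexigakuihaf.
Rule 3 (intervocalic spirantization): /k/ is a stop between vowels /u/ and /u/, so it spirantizes to the fricative [x]. /k/ is a stop between vowels /a/ and /u/, so it spirantizes to the fricative [x]. /tukuexigakuihaf/ → tuxuexigaxuihaf.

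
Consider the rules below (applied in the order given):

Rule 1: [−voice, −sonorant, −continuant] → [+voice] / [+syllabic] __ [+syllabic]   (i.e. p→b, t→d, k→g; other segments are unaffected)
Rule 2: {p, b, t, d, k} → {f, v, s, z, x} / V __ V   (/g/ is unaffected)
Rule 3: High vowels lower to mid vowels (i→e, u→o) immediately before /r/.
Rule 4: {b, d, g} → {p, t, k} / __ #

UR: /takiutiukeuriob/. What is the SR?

tagiuziugeoriop

Rule 1 (intervocalic voicing): /k/ is a voiceless stop between vowels /a/ and /i/, so it voices to [g]. /t/ is a voiceless stop between vowels /u/ and /i/, so it voices to [d]. /k/ is a voiceless stop between vowels /u/ and /e/, so it voices to [g]. /takiutiukeuriob/ → tagiudiugeuriob.
Rule 2 (intervocalic spirantization): /d/ is a stop between vowels /u/ and /i/, so it spirantizes to the fricative [z]. /tagiudiugeuriob/ → tagiuziugeuriob.
Rule 3 (pre-rhotic lowering): /u/ is a high vowel immediately before /r/, so it lowers to [o]. /tagiuziugeuriob/ → tagiuziugeoriob.
Rule 4 (final devoicing): /b/ is a voiced stop in word-final position, so it devoices to [p]. /tagiuziugeoriob/ → tagiuziugeoriop.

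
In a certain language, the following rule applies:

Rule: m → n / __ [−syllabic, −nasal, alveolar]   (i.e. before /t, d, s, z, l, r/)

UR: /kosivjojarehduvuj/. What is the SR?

No segment of /kosivjojarehduvuj/ meets the structural description of the rule, so the form surfaces unchanged.

kosivjojarehduvuj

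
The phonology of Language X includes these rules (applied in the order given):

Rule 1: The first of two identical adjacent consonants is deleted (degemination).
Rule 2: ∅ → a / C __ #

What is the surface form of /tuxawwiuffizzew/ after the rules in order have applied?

Rule 1 (degemination): /ww/ is a geminate; the first /w/ deletes. /ff/ is a geminate; the first /f/ deletes. /zz/ is a geminate; the first /z/ deletes. /tuxawwiuffizzew/ → tuxawiufizew.
Rule 2 (final a-epenthesis): the form ends in the consonant /w/, so [a] is inserted word-finally. /tuxawiufizew/ → tuxawiufizewa.

tuxawiufizewa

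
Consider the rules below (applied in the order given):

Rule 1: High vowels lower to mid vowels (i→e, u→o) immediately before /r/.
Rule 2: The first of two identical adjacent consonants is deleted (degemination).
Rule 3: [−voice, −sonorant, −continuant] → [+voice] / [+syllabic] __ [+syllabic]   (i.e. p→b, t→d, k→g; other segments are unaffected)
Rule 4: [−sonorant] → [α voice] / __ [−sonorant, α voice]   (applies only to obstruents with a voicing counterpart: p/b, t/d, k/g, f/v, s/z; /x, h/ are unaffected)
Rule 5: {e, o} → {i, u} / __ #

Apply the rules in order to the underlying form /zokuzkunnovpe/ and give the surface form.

Rule 1 (pre-rhotic lowering): no segment meets the environment; /zokuzkunnovpe/ is unchanged.
Rule 2 (degemination): /nn/ is a geminate; the first /n/ deletes. /zokuzkunnovpe/ → zokuzkunovpe.
Rule 3 (intervocalic voicing): /k/ is a voiceless stop between vowels /o/ and /u/, so it voices to [g]. /zokuzkunovpe/ → zoguzkunovpe.
Rule 4 (regressive voicing assimilation): /z/ precedes the voiceless obstruent /k/, so it devoices to [s] by assimilation. /v/ precedes the voiceless obstruent /p/, so it devoices to [f] by assimilation. /zoguzkunovpe/ → zoguskunofpe.
Rule 5 (final vowel raising): /e/ is a mid vowel in word-final position, so it raises to [i]. /zoguskunofpe/ → zoguskunofpi.

zoguskunofpi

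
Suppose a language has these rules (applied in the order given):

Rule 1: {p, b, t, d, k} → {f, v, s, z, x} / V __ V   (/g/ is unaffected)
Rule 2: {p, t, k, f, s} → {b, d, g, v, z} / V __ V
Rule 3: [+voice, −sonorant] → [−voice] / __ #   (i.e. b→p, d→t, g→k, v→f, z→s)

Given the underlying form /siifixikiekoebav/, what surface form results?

Rule 1 (intervocalic spirantization): /k/ is a stop between vowels /i/ and /i/, so it spirantizes to the fricative [x]. /k/ is a stop between vowels /e/ and /o/, so it spirantizes to the fricative [x]. /b/ is a stop between vowels /e/ and /a/, so it spirantizes to the fricative [v]. /siifixikiekoebav/ → siifixixiexoevav.
Rule 2 (intervocalic voicing): /f/ is a voiceless obstruent between vowels /i/ and /i/, so it voices to [v]. /siifixixiexoevav/ → siivixixiexoevav.
Rule 3 (final devoicing): /v/ is a voiced obstruent in word-final position, so it devoices to [f]. /siivixixiexoevav/ → siivixixiexoevaf.

siivixixiexoevaf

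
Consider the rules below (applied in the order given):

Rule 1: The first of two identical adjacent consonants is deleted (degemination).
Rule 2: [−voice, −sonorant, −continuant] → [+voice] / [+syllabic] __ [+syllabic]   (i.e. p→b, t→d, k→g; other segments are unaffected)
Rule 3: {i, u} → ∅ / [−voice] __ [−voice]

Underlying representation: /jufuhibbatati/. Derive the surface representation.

jufhibadadi

Rule 1 (degemination): /bb/ is a geminate; the first /b/ deletes. /jufuhibbatati/ → jufuhibatati.
Rule 2 (intervocalic voicing): /t/ is a voiceless stop between vowels /a/ and /a/, so it voices to [d]. /t/ is a voiceless stop between vowels /a/ and /i/, so it voices to [d]. /jufuhibatati/ → jufuhibadadi.
Rule 3 (high vowel syncope): /u/ is a high vowel flanked by voiceless consonants /f/ and /h/, so it deletes. /jufuhibadadi/ → jufhibadadi.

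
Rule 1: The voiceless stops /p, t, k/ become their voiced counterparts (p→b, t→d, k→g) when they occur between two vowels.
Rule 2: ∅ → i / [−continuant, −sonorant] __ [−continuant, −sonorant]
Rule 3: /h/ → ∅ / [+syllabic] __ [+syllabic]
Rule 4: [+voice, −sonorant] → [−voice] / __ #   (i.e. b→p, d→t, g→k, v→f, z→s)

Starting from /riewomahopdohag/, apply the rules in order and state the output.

Rule 1 (intervocalic voicing): no segment meets the environment; /riewomahopdohag/ is unchanged.
Rule 2 (stop-cluster i-epenthesis): /p/ and /d/ form a stop–stop cluster, so [i] is inserted between them. /riewomahopdohag/ → riewomahopidohag.
Rule 3 (intervocalic h-deletion): /h/ occurs between vowels /a/ and /o/, so it deletes. /h/ occurs between vowels /o/ and /a/, so it deletes. /riewomahopidohag/ → riewomaopidoag.
Rule 4 (final devoicing): /g/ is a voiced obstruent in word-final position, so it devoices to [k]. /riewomaopidoag/ → riewomaopidoak.

riewomaopidoak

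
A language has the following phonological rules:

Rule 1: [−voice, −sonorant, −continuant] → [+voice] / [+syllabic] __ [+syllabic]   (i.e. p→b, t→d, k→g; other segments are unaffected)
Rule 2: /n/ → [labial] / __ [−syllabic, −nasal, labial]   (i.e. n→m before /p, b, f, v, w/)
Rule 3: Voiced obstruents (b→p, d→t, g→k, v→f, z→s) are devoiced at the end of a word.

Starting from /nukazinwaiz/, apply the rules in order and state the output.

nugazimwais

Rule 1 (intervocalic voicing): /k/ is a voiceless stop between vowels /u/ and /a/, so it voices to [g]. /nukazinwaiz/ → nugazinwaiz.
Rule 2 (nasal place assimilation): /n/ precedes the labial consonant /w/, so it assimilates in place to [m]. /nugazinwaiz/ → nugazimwaiz.
Rule 3 (final devoicing): /z/ is a voiced obstruent in word-final position, so it devoices to [s]. /nugazimwaiz/ → nugazimwais.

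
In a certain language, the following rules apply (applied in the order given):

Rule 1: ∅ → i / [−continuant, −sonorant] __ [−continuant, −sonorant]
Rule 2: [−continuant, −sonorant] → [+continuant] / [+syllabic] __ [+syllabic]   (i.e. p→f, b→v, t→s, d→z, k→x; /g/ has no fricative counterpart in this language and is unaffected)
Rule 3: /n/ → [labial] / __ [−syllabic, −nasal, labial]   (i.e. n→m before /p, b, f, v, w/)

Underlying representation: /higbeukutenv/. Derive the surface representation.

Rule 1 (stop-cluster i-epenthesis): /g/ and /b/ form a stop–stop cluster, so [i] is inserted between them. /higbeukutenv/ → higibeukutenv.
Rule 2 (intervocalic spirantization): /b/ is a stop between vowels /i/ and /e/, so it spirantizes to the fricative [v]. /k/ is a stop between vowels /u/ and /u/, so it spirantizes to the fricative [x]. /t/ is a stop between vowels /u/ and /e/, so it spirantizes to the fricative [s]. /higibeukutenv/ → higiveuxusenv.
Rule 3 (nasal place assimilation): /n/ precedes the labial consonant /v/, so it assimilates in place to [m]. /higiveuxusenv/ → higiveuxusemv.

higiveuxusemv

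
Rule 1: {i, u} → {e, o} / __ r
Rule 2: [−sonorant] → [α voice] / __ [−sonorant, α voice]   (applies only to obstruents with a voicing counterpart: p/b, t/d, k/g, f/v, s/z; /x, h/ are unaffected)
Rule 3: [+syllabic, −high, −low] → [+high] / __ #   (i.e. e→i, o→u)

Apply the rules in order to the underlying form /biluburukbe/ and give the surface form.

biluborugbi

Rule 1 (pre-rhotic lowering): /u/ is a high vowel immediately before /r/, so it lowers to [o]. /biluburukbe/ → biluborukbe.
Rule 2 (regressive voicing assimilation): /k/ precedes the voiced obstruent /b/, so it voices to [g] by assimilation. /biluborukbe/ → biluborugbe.
Rule 3 (final vowel raising): /e/ is a mid vowel in word-final position, so it raises to [i]. /biluborugbe/ → biluborugbi.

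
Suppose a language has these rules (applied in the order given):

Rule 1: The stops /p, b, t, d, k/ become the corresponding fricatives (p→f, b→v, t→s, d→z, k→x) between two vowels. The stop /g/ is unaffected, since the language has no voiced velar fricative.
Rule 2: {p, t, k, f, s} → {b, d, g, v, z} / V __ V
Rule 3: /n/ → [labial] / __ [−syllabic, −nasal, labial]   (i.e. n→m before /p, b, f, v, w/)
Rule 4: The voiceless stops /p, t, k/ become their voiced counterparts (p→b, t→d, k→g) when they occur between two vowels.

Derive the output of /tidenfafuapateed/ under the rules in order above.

tizemfavuavazeed

Rule 1 (intervocalic spirantization): /d/ is a stop between vowels /i/ and /e/, so it spirantizes to the fricative [z]. /p/ is a stop between vowels /a/ and /a/, so it spirantizes to the fricative [f]. /t/ is a stop between vowels /a/ and /e/, so it spirantizes to the fricative [s]. /tidenfafuapateed/ → tizenfafuafaseed.
Rule 2 (intervocalic voicing): /f/ is a voiceless obstruent between vowels /a/ and /u/, so it voices to [v]. /f/ is a voiceless obstruent between vowels /a/ and /a/, so it voices to [v]. /s/ is a voiceless obstruent between vowels /a/ and /e/, so it voices to [z]. /tizenfafuafaseed/ → tizenfavuavazeed.
Rule 3 (nasal place assimilation): /n/ precedes the labial consonant /f/, so it assimilates in place to [m]. /tizenfavuavazeed/ → tizemfavuavazeed.
Rule 4 (intervocalic voicing): no segment meets the environment; /tizemfavuavazeed/ is unchanged.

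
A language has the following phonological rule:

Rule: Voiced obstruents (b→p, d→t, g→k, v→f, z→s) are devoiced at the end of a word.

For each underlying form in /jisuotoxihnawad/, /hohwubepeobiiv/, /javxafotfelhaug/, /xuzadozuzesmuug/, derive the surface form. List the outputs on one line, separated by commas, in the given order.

jisuotoxihnawat, hohwubepeobiif, javxafotfelhauk, xuzadozuzesmuuk

/jisuotoxihnawad/: /d/ is a voiced obstruent in word-final position, so it devoices to [t]. → [jisuotoxihnawat].
/hohwubepeobiiv/: /v/ is a voiced obstruent in word-final position, so it devoices to [f]. → [hohwubepeobiif].
/javxafotfelhaug/: /g/ is a voiced obstruent in word-final position, so it devoices to [k]. → [javxafotfelhauk].
/xuzadozuzesmuug/: /g/ is a voiced obstruent in word-final position, so it devoices to [k]. → [xuzadozuzesmuuk].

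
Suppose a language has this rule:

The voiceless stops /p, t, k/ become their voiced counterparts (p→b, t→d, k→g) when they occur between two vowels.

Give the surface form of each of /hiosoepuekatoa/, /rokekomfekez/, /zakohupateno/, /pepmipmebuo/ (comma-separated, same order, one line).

hiosoebuegadoa, rogegomfegez, zagohubadeno, pepmipmebuo

/hiosoepuekatoa/: /p/ is a voiceless stop between vowels /e/ and /u/, so it voices to [b]. /k/ is a voiceless stop between vowels /e/ and /a/, so it voices to [g]. /t/ is a voiceless stop between vowels /a/ and /o/, so it voices to [d]. → [hiosoebuegadoa].
/rokekomfekez/: /k/ is a voiceless stop between vowels /o/ and /e/, so it voices to [g]. /k/ is a voiceless stop between vowels /e/ and /o/, so it voices to [g]. /k/ is a voiceless stop between vowels /e/ and /e/, so it voices to [g]. → [rogegomfegez].
/zakohupateno/: /k/ is a voiceless stop between vowels /a/ and /o/, so it voices to [g]. /p/ is a voiceless stop between vowels /u/ and /a/, so it voices to [b]. /t/ is a voiceless stop between vowels /a/ and /e/, so it voices to [d]. → [zagohubadeno].
/pepmipmebuo/: the rule's environment is not met; surfaces unchanged as [pepmipmebuo].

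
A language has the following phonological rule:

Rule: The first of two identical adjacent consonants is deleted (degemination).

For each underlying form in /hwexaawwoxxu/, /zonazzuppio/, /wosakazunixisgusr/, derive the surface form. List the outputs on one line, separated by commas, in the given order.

hwexaawoxu, zonazupio, wosakazunixisgusr

/hwexaawwoxxu/: /ww/ is a geminate; the first /w/ deletes. /xx/ is a geminate; the first /x/ deletes. → [hwexaawoxu].
/zonazzuppio/: /zz/ is a geminate; the first /z/ deletes. /pp/ is a geminate; the first /p/ deletes. → [zonazupio].
/wosakazunixisgusr/: the rule's environment is not met; surfaces unchanged as [wosakazunixisgusr].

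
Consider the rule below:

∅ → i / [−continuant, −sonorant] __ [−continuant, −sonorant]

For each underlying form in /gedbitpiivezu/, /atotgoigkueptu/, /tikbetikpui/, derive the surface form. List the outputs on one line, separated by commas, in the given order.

gedibitipiivezu, atotigoigikuepitu, tikibetikipui

/gedbitpiivezu/: /d/ and /b/ form a stop–stop cluster, so [i] is inserted between them. /t/ and /p/ form a stop–stop cluster, so [i] is inserted between them. → [gedibitipiivezu].
/atotgoigkueptu/: /t/ and /g/ form a stop–stop cluster, so [i] is inserted between them. /g/ and /k/ form a stop–stop cluster, so [i] is inserted between them. /p/ and /t/ form a stop–stop cluster, so [i] is inserted between them. → [atotigoigikuepitu].
/tikbetikpui/: /k/ and /b/ form a stop–stop cluster, so [i] is inserted between them. /k/ and /p/ form a stop–stop cluster, so [i] is inserted between them. → [tikibetikipui].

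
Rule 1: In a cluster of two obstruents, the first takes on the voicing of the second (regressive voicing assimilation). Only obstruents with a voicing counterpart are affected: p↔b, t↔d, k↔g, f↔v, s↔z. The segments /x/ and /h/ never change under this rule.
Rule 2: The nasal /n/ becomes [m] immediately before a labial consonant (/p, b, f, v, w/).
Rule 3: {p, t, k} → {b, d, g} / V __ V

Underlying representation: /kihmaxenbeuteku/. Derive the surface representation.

kihmaxembeudegu

Rule 1 (regressive voicing assimilation): no segment meets the environment; /kihmaxenbeuteku/ is unchanged.
Rule 2 (nasal place assimilation): /n/ precedes the labial consonant /b/, so it assimilates in place to [m]. /kihmaxenbeuteku/ → kihmaxembeuteku.
Rule 3 (intervocalic voicing): /t/ is a voiceless stop between vowels /u/ and /e/, so it voices to [d]. /k/ is a voiceless stop between vowels /e/ and /u/, so it voices to [g]. /kihmaxembeuteku/ → kihmaxembeudegu.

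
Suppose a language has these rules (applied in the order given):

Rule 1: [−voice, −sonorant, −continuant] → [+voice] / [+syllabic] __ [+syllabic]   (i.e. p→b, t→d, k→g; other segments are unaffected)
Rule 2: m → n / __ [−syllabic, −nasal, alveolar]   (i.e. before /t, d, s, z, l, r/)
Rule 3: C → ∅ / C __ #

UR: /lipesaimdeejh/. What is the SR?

Rule 1 (intervocalic voicing): /p/ is a voiceless stop between vowels /i/ and /e/, so it voices to [b]. /lipesaimdeejh/ → libesaimdeejh.
Rule 2 (nasal place assimilation): /m/ precedes the alveolar consonant /d/, so it assimilates in place to [n]. /libesaimdeejh/ → libesaindeejh.
Rule 3 (final cluster simplification): /h/ is the second consonant of a word-final cluster /jh/, so it deletes. /libesaindeejh/ → libesaindeej.

libesaindeej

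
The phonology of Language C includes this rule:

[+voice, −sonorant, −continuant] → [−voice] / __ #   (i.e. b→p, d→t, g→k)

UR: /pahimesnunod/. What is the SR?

pahimesnunot

/d/ is a voiced stop in word-final position, so it devoices to [t].
Surface form: [pahimesnunot].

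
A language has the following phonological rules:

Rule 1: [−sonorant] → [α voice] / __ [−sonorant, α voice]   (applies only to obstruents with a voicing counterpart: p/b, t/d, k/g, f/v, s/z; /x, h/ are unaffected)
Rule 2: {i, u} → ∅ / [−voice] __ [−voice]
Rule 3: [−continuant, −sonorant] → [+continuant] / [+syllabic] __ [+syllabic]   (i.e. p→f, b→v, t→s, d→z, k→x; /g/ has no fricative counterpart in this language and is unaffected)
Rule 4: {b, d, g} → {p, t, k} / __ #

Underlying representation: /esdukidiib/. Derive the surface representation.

Rule 1 (regressive voicing assimilation): /s/ precedes the voiced obstruent /d/, so it voices to [z] by assimilation. /esdukidiib/ → ezdukidiib.
Rule 2 (high vowel syncope): no segment meets the environment; /ezdukidiib/ is unchanged.
Rule 3 (intervocalic spirantization): /k/ is a stop between vowels /u/ and /i/, so it spirantizes to the fricative [x]. /d/ is a stop between vowels /i/ and /i/, so it spirantizes to the fricative [z]. /ezdukidiib/ → ezduxiziib.
Rule 4 (final devoicing): /b/ is a voiced stop in word-final position, so it devoices to [p]. /ezduxiziib/ → ezduxiziip.

ezduxiziip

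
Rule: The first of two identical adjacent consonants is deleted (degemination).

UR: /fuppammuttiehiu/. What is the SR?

fupamutiehiu

/pp/ is a geminate; the first /p/ deletes.
/mm/ is a geminate; the first /m/ deletes.
/tt/ is a geminate; the first /t/ deletes.
The other instances of /f/, /p/, /m/, /t/, /h/ do not occur in the required environment and remain unchanged.
Surface form: [fupamutiehiu].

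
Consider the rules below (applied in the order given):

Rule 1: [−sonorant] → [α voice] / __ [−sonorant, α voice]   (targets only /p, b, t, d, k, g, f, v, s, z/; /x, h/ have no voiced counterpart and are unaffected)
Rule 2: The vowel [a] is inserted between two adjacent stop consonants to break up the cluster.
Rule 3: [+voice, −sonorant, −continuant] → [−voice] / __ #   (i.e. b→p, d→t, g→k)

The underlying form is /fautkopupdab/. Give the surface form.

fautakopubadap

Rule 1 (regressive voicing assimilation): /p/ precedes the voiced obstruent /d/, so it voices to [b] by assimilation. /fautkopupdab/ → fautkopubdab.
Rule 2 (stop-cluster a-epenthesis): /t/ and /k/ form a stop–stop cluster, so [a] is inserted between them. /b/ and /d/ form a stop–stop cluster, so [a] is inserted between them. /fautkopubdab/ → fautakopubadab.
Rule 3 (final devoicing): /b/ is a voiced stop in word-final position, so it devoices to [p]. /fautakopubadab/ → fautakopubadap.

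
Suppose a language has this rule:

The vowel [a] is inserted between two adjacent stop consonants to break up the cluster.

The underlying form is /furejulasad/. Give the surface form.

furejulasad

No segment of /furejulasad/ meets the structural description of the rule, so the form surfaces unchanged.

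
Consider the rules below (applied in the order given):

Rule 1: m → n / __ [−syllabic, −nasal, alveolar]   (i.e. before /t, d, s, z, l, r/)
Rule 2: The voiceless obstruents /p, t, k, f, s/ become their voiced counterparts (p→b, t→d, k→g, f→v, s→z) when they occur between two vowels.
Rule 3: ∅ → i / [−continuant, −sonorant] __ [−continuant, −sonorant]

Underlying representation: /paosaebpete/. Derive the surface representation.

paozaebipede

Rule 1 (nasal place assimilation): no segment meets the environment; /paosaebpete/ is unchanged.
Rule 2 (intervocalic voicing): /s/ is a voiceless obstruent between vowels /o/ and /a/, so it voices to [z]. /t/ is a voiceless obstruent between vowels /e/ and /e/, so it voices to [d]. /paosaebpete/ → paozaebpede.
Rule 3 (stop-cluster i-epenthesis): /b/ and /p/ form a stop–stop cluster, so [i] is inserted between them. /paozaebpede/ → paozaebipede.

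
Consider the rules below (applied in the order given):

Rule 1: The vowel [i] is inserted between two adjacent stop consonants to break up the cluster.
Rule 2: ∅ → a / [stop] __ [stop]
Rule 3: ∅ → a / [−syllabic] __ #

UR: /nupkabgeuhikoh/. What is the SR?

nupikabigeuhikoha

Rule 1 (stop-cluster i-epenthesis): /p/ and /k/ form a stop–stop cluster, so [i] is inserted between them. /b/ and /g/ form a stop–stop cluster, so [i] is inserted between them. /nupkabgeuhikoh/ → nupikabigeuhikoh.
Rule 2 (stop-cluster a-epenthesis): no segment meets the environment; /nupikabigeuhikoh/ is unchanged.
Rule 3 (final a-epenthesis): the form ends in the consonant /h/, so [a] is inserted word-finally. /nupikabigeuhikoh/ → nupikabigeuhikoha.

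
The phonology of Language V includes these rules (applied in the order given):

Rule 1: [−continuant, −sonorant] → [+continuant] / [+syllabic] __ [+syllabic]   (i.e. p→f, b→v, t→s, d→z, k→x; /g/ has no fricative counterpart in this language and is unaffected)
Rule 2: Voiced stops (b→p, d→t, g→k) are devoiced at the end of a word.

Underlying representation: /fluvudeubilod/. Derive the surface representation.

Rule 1 (intervocalic spirantization): /d/ is a stop between vowels /u/ and /e/, so it spirantizes to the fricative [z]. /b/ is a stop between vowels /u/ and /i/, so it spirantizes to the fricative [v]. /fluvudeubilod/ → fluvuzeuvilod.
Rule 2 (final devoicing): /d/ is a voiced stop in word-final position, so it devoices to [t]. /fluvuzeuvilod/ → fluvuzeuvilot.

fluvuzeuvilot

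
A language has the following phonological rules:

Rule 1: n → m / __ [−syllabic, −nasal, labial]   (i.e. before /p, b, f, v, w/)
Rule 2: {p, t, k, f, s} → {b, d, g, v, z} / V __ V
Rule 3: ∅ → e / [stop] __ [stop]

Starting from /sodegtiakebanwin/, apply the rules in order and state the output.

sodegetiagebamwin

Rule 1 (nasal place assimilation): /n/ precedes the labial consonant /w/, so it assimilates in place to [m]. /sodegtiakebanwin/ → sodegtiakebamwin.
Rule 2 (intervocalic voicing): /k/ is a voiceless obstruent between vowels /a/ and /e/, so it voices to [g]. /sodegtiakebamwin/ → sodegtiagebamwin.
Rule 3 (stop-cluster e-epenthesis): /g/ and /t/ form a stop–stop cluster, so [e] is inserted between them. /sodegtiagebamwin/ → sodegetiagebamwin.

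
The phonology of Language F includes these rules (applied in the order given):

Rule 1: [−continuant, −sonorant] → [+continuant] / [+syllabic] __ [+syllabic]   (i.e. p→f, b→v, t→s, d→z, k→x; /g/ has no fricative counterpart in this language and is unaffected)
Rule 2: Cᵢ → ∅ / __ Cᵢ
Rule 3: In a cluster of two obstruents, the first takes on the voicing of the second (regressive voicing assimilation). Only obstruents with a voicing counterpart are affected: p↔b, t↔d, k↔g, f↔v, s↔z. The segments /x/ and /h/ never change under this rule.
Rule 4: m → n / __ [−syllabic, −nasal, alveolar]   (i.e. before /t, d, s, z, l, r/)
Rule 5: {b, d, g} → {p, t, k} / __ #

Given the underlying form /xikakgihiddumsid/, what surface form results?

xixaggihidunsit

Rule 1 (intervocalic spirantization): /k/ is a stop between vowels /i/ and /a/, so it spirantizes to the fricative [x]. /xikakgihiddumsid/ → xixakgihiddumsid.
Rule 2 (degemination): /dd/ is a geminate; the first /d/ deletes. /xixakgihiddumsid/ → xixakgihidumsid.
Rule 3 (regressive voicing assimilation): /k/ precedes the voiced obstruent /g/, so it voices to [g] by assimilation. /xixakgihidumsid/ → xixaggihidumsid.
Rule 4 (nasal place assimilation): /m/ precedes the alveolar consonant /s/, so it assimilates in place to [n]. /xixaggihidumsid/ → xixaggihidunsid.
Rule 5 (final devoicing): /d/ is a voiced stop in word-final position, so it devoices to [t]. /xixaggihidunsid/ → xixaggihidunsit.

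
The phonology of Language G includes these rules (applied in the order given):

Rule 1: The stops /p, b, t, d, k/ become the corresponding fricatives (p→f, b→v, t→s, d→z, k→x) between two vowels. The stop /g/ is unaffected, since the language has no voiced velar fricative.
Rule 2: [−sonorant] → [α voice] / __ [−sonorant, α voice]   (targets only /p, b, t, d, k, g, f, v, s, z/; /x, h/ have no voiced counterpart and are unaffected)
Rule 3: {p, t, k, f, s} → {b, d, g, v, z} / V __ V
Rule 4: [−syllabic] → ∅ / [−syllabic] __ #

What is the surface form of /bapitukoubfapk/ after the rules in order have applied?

bavizuxoupfap

Rule 1 (intervocalic spirantization): /p/ is a stop between vowels /a/ and /i/, so it spirantizes to the fricative [f]. /t/ is a stop between vowels /i/ and /u/, so it spirantizes to the fricative [s]. /k/ is a stop between vowels /u/ and /o/, so it spirantizes to the fricative [x]. /bapitukoubfapk/ → bafisuxoubfapk.
Rule 2 (regressive voicing assimilation): /b/ precedes the voiceless obstruent /f/, so it devoices to [p] by assimilation. /bafisuxoubfapk/ → bafisuxoupfapk.
Rule 3 (intervocalic voicing): /f/ is a voiceless obstruent between vowels /a/ and /i/, so it voices to [v]. /s/ is a voiceless obstruent between vowels /i/ and /u/, so it voices to [z]. /bafisuxoupfapk/ → bavizuxoupfapk.
Rule 4 (final cluster simplification): /k/ is the second consonant of a word-final cluster /pk/, so it deletes. /bavizuxoupfapk/ → bavizuxoupfap.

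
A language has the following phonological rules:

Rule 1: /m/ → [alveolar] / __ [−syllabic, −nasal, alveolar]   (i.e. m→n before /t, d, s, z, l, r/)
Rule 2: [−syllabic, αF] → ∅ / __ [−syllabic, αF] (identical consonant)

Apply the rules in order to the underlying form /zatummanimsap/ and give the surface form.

Rule 1 (nasal place assimilation): /m/ precedes the alveolar consonant /s/, so it assimilates in place to [n]. /zatummanimsap/ → zatummaninsap.
Rule 2 (degemination): /mm/ is a geminate; the first /m/ deletes. /zatummaninsap/ → zatumaninsap.

zatumaninsap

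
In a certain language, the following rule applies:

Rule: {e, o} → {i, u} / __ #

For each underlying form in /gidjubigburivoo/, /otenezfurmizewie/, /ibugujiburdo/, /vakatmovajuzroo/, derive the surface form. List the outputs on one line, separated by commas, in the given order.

/gidjubigburivoo/: /o/ is a mid vowel in word-final position, so it raises to [u]. → [gidjubigburivou].
/otenezfurmizewie/: /e/ is a mid vowel in word-final position, so it raises to [i]. → [otenezfurmizewii].
/ibugujiburdo/: /o/ is a mid vowel in word-final position, so it raises to [u]. → [ibugujiburdu].
/vakatmovajuzroo/: /o/ is a mid vowel in word-final position, so it raises to [u]. → [vakatmovajuzrou].

gidjubigburivou, otenezfurmizewii, ibugujiburdu, vakatmovajuzrou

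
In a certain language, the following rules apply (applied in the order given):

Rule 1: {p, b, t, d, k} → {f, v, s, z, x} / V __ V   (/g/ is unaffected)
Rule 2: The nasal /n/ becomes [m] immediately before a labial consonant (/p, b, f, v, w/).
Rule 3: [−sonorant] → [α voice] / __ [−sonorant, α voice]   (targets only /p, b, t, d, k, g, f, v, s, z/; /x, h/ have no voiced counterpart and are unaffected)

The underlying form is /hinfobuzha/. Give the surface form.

Rule 1 (intervocalic spirantization): /b/ is a stop between vowels /o/ and /u/, so it spirantizes to the fricative [v]. /hinfobuzha/ → hinfovuzha.
Rule 2 (nasal place assimilation): /n/ precedes the labial consonant /f/, so it assimilates in place to [m]. /hinfovuzha/ → himfovuzha.
Rule 3 (regressive voicing assimilation): /z/ precedes the voiceless obstruent /h/, so it devoices to [s] by assimilation. /himfovuzha/ → himfovusha.

himfovusha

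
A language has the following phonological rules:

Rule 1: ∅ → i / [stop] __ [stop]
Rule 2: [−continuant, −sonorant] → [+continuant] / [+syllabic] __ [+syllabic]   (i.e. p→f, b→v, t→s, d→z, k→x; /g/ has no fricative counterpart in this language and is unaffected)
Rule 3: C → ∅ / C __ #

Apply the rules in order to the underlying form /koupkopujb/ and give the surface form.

Rule 1 (stop-cluster i-epenthesis): /p/ and /k/ form a stop–stop cluster, so [i] is inserted between them. /koupkopujb/ → koupikopujb.
Rule 2 (intervocalic spirantization): /p/ is a stop between vowels /u/ and /i/, so it spirantizes to the fricative [f]. /k/ is a stop between vowels /i/ and /o/, so it spirantizes to the fricative [x]. /p/ is a stop between vowels /o/ and /u/, so it spirantizes to the fricative [f]. /koupikopujb/ → koufixofujb.
Rule 3 (final cluster simplification): /b/ is the second consonant of a word-final cluster /jb/, so it deletes. /koufixofujb/ → koufixofuj.

koufixofuj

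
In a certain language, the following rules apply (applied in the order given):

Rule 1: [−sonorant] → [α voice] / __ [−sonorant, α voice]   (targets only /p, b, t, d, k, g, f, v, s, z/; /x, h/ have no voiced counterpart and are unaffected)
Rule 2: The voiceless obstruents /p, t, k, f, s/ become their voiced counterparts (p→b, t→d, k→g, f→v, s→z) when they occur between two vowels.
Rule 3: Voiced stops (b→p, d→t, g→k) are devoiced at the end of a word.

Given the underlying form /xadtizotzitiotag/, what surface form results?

Rule 1 (regressive voicing assimilation): /d/ precedes the voiceless obstruent /t/, so it devoices to [t] by assimilation. /t/ precedes the voiced obstruent /z/, so it voices to [d] by assimilation. /xadtizotzitiotag/ → xattizodzitiotag.
Rule 2 (intervocalic voicing): /t/ is a voiceless obstruent between vowels /i/ and /i/, so it voices to [d]. /t/ is a voiceless obstruent between vowels /o/ and /a/, so it voices to [d]. /xattizodzitiotag/ → xattizodzidiodag.
Rule 3 (final devoicing): /g/ is a voiced stop in word-final position, so it devoices to [k]. /xattizodzidiodag/ → xattizodzidiodak.

xattizodzidiodak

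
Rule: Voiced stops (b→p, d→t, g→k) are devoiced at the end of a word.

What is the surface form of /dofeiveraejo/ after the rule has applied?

No segment of /dofeiveraejo/ meets the structural description of the rule, so the form surfaces unchanged.

dofeiveraejo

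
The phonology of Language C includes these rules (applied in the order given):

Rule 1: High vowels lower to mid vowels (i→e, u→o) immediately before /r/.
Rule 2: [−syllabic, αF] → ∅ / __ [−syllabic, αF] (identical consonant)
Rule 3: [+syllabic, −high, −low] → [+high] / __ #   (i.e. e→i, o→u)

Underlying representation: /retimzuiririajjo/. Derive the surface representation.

Rule 1 (pre-rhotic lowering): /i/ is a high vowel immediately before /r/, so it lowers to [e]. /i/ is a high vowel immediately before /r/, so it lowers to [e]. /retimzuiririajjo/ → retimzuereriajjo.
Rule 2 (degemination): /jj/ is a geminate; the first /j/ deletes. /retimzuereriajjo/ → retimzuereriajo.
Rule 3 (final vowel raising): /o/ is a mid vowel in word-final position, so it raises to [u]. /retimzuereriajo/ → retimzuereriaju.

retimzuereriaju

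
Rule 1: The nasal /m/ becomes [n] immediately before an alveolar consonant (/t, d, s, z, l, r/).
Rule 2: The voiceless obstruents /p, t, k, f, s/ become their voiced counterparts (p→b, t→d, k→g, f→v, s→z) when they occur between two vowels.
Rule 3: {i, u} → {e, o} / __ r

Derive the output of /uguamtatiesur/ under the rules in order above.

Rule 1 (nasal place assimilation): /m/ precedes the alveolar consonant /t/, so it assimilates in place to [n]. /uguamtatiesur/ → uguantatiesur.
Rule 2 (intervocalic voicing): /t/ is a voiceless obstruent between vowels /a/ and /i/, so it voices to [d]. /s/ is a voiceless obstruent between vowels /e/ and /u/, so it voices to [z]. /uguantatiesur/ → uguantadiezur.
Rule 3 (pre-rhotic lowering): /u/ is a high vowel immediately before /r/, so it lowers to [o]. /uguantadiezur/ → uguantadiezor.

uguantadiezor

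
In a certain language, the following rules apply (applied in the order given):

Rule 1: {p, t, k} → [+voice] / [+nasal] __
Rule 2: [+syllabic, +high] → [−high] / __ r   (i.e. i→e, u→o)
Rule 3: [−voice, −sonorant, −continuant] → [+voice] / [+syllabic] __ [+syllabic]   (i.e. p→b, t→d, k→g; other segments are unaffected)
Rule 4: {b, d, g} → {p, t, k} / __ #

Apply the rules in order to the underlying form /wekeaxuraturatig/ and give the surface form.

Rule 1 (post-nasal voicing): no segment meets the environment; /wekeaxuraturatig/ is unchanged.
Rule 2 (pre-rhotic lowering): /u/ is a high vowel immediately before /r/, so it lowers to [o]. /u/ is a high vowel immediately before /r/, so it lowers to [o]. /wekeaxuraturatig/ → wekeaxoratoratig.
Rule 3 (intervocalic voicing): /k/ is a voiceless stop between vowels /e/ and /e/, so it voices to [g]. /t/ is a voiceless stop between vowels /a/ and /o/, so it voices to [d]. /t/ is a voiceless stop between vowels /a/ and /i/, so it voices to [d]. /wekeaxoratoratig/ → wegeaxoradoradig.
Rule 4 (final devoicing): /g/ is a voiced stop in word-final position, so it devoices to [k]. /wegeaxoradoradig/ → wegeaxoradoradik.

wegeaxoradoradik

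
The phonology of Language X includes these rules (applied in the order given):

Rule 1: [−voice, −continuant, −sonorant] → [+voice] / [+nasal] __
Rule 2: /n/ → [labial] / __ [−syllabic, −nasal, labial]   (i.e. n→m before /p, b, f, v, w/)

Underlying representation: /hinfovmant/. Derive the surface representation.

Rule 1 (post-nasal voicing): /t/ is a voiceless stop immediately after the nasal /n/, so it voices to [d]. /hinfovmant/ → hinfovmand.
Rule 2 (nasal place assimilation): /n/ precedes the labial consonant /f/, so it assimilates in place to [m]. /hinfovmand/ → himfovmand.

himfovmand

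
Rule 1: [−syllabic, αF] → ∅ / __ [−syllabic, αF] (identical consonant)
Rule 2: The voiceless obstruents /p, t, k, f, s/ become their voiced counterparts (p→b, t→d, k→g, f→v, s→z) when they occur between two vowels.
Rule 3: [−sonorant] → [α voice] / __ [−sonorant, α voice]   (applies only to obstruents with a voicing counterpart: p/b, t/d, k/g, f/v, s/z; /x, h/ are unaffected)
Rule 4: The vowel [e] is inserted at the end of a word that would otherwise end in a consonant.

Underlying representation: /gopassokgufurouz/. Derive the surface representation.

gobazogguvurouze

Rule 1 (degemination): /ss/ is a geminate; the first /s/ deletes. /gopassokgufurouz/ → gopasokgufurouz.
Rule 2 (intervocalic voicing): /p/ is a voiceless obstruent between vowels /o/ and /a/, so it voices to [b]. /s/ is a voiceless obstruent between vowels /a/ and /o/, so it voices to [z]. /f/ is a voiceless obstruent between vowels /u/ and /u/, so it voices to [v]. /gopasokgufurouz/ → gobazokguvurouz.
Rule 3 (regressive voicing assimilation): /k/ precedes the voiced obstruent /g/, so it voices to [g] by assimilation. /gobazokguvurouz/ → gobazogguvurouz.
Rule 4 (final e-epenthesis): the form ends in the consonant /z/, so [e] is inserted word-finally. /gobazogguvurouz/ → gobazogguvurouze.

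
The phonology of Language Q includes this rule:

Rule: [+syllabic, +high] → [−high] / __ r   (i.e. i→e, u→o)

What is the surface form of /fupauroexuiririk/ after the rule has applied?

Scanning /fupauroexuiririk/: /u/ at position 2 is not in the conditioning environment; /u/ is a high vowel immediately before /r/, so it lowers to [o]; /u/ at position 10 is not in the conditioning environment; /i/ is a high vowel immediately before /r/, so it lowers to [e]; /i/ is a high vowel immediately before /r/, so it lowers to [e]; /i/ at position 15 is not in the conditioning environment.
Result: [fupaoroexuererik].

fupaoroexuererik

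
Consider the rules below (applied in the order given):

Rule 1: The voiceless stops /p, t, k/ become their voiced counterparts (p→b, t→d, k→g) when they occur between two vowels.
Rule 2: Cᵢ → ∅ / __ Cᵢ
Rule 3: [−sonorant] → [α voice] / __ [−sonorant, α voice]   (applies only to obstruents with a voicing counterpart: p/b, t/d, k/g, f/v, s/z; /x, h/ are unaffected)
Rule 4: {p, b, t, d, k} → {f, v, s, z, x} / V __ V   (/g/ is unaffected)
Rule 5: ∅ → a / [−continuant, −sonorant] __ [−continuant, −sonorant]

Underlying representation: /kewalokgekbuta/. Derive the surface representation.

Rule 1 (intervocalic voicing): /t/ is a voiceless stop between vowels /u/ and /a/, so it voices to [d]. /kewalokgekbuta/ → kewalokgekbuda.
Rule 2 (degemination): no segment meets the environment; /kewalokgekbuda/ is unchanged.
Rule 3 (regressive voicing assimilation): /k/ precedes the voiced obstruent /g/, so it voices to [g] by assimilation. /k/ precedes the voiced obstruent /b/, so it voices to [g] by assimilation. /kewalokgekbuda/ → kewaloggegbuda.
Rule 4 (intervocalic spirantization): /d/ is a stop between vowels /u/ and /a/, so it spirantizes to the fricative [z]. /kewaloggegbuda/ → kewaloggegbuza.
Rule 5 (stop-cluster a-epenthesis): /g/ and /g/ form a stop–stop cluster, so [a] is inserted between them. /g/ and /b/ form a stop–stop cluster, so [a] is inserted between them. /kewaloggegbuza/ → kewalogagegabuza.

kewalogagegabuza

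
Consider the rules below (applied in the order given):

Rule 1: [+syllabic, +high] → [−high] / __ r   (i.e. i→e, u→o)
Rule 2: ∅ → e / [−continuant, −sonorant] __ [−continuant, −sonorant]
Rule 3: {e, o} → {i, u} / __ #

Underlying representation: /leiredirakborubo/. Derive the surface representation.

Rule 1 (pre-rhotic lowering): /i/ is a high vowel immediately before /r/, so it lowers to [e]. /i/ is a high vowel immediately before /r/, so it lowers to [e]. /leiredirakborubo/ → leerederakborubo.
Rule 2 (stop-cluster e-epenthesis): /k/ and /b/ form a stop–stop cluster, so [e] is inserted between them. /leerederakborubo/ → leerederakeborubo.
Rule 3 (final vowel raising): /o/ is a mid vowel in word-final position, so it raises to [u]. /leerederakeborubo/ → leerederakeborubu.

leerederakeborubu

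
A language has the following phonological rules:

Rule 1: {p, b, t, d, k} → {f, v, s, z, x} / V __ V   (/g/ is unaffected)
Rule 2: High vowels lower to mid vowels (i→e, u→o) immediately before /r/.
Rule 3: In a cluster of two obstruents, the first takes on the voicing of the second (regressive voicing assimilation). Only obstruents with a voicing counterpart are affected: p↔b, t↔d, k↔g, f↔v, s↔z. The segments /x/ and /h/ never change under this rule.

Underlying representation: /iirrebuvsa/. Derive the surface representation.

ierrevufsa

Rule 1 (intervocalic spirantization): /b/ is a stop between vowels /e/ and /u/, so it spirantizes to the fricative [v]. /iirrebuvsa/ → iirrevuvsa.
Rule 2 (pre-rhotic lowering): /i/ is a high vowel immediately before /r/, so it lowers to [e]. /iirrevuvsa/ → ierrevuvsa.
Rule 3 (regressive voicing assimilation): /v/ precedes the voiceless obstruent /s/, so it devoices to [f] by assimilation. /ierrevuvsa/ → ierrevufsa.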